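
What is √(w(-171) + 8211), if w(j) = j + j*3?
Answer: √7527 ≈ 86.758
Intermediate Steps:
w(j) = 4*j (w(j) = j + 3*j = 4*j)
√(w(-171) + 8211) = √(4*(-171) + 8211) = √(-684 + 8211) = √7527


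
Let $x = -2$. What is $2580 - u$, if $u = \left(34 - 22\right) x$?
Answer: $2604$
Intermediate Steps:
$u = -24$ ($u = \left(34 - 22\right) \left(-2\right) = 12 \left(-2\right) = -24$)
$2580 - u = 2580 - -24 = 2580 + 24 = 2604$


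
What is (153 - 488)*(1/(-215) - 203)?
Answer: 2924282/43 ≈ 68007.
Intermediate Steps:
(153 - 488)*(1/(-215) - 203) = -335*(-1/215 - 203) = -335*(-43646/215) = 2924282/43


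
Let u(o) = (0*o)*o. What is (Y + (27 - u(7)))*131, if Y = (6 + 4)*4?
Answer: 8777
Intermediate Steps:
u(o) = 0 (u(o) = 0*o = 0)
Y = 40 (Y = 10*4 = 40)
(Y + (27 - u(7)))*131 = (40 + (27 - 1*0))*131 = (40 + (27 + 0))*131 = (40 + 27)*131 = 67*131 = 8777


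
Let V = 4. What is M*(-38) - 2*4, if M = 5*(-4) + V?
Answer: 600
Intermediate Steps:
M = -16 (M = 5*(-4) + 4 = -20 + 4 = -16)
M*(-38) - 2*4 = -16*(-38) - 2*4 = 608 - 8 = 600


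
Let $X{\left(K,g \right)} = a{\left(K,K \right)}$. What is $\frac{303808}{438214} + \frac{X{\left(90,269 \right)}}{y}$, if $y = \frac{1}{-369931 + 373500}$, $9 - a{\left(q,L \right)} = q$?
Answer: $- \frac{63341271619}{219107} \approx -2.8909 \cdot 10^{5}$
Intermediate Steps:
$a{\left(q,L \right)} = 9 - q$
$y = \frac{1}{3569} \approx 0.00028019$
$X{\left(K,g \right)} = 9 - K$
$\frac{303808}{438214} + \frac{X{\left(90,269 \right)}}{y} = \frac{303808}{438214} + \left(9 - 90\right) \frac{1}{\frac{1}{3569}} = 303808 \cdot \frac{1}{438214} + \left(9 - 90\right) 3569 = \frac{151904}{219107} - 289089 = - \frac{63341271619}{219107}$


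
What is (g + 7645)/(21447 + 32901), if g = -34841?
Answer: -6799/13587 ≈ -0.50040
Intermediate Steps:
(g + 7645)/(21447 + 32901) = (-34841 + 7645)/(21447 + 32901) = -27196/54348 = -27196*1/54348 = -6799/13587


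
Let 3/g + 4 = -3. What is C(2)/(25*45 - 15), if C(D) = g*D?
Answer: -1/1295 ≈ -0.00077220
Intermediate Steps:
g = -3/7 (g = 3/(-4 - 3) = 3/(-7) = 3*(-1/7) = -3/7 ≈ -0.42857)
C(D) = -3*D/7
C(2)/(25*45 - 15) = (-3/7*2)/(25*45 - 15) = -6/(7*(1125 - 15)) = -6/7/1110 = -6/7*1/1110 = -1/1295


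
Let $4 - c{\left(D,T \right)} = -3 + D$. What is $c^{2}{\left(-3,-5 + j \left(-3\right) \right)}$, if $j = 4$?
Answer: $100$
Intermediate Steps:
$c{\left(D,T \right)} = 7 - D$ ($c{\left(D,T \right)} = 4 - \left(-3 + D\right) = 7 - D$)
$c^{2}{\left(-3,-5 + j \left(-3\right) \right)} = \left(7 - -3\right)^{2} = \left(7 + 3\right)^{2} = 10^{2} = 100$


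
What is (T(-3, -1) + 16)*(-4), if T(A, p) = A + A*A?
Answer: -88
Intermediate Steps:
T(A, p) = A + A²
(T(-3, -1) + 16)*(-4) = (-3*(1 - 3) + 16)*(-4) = (-3*(-2) + 16)*(-4) = (6 + 16)*(-4) = 22*(-4) = -88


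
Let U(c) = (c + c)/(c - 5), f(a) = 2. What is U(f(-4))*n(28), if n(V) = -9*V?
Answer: 336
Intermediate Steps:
U(c) = 2*c/(-5 + c) (U(c) = (2*c)/(-5 + c) = 2*c/(-5 + c))
n(V) = -9*V
U(f(-4))*n(28) = (2*2/(-5 + 2))*(-9*28) = (2*2/(-3))*(-252) = (2*2*(-⅓))*(-252) = -4/3*(-252) = 336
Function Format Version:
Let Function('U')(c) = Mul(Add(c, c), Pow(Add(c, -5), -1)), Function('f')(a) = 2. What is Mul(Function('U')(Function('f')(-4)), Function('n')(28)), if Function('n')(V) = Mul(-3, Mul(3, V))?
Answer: 336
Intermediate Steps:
Function('U')(c) = Mul(2, c, Pow(Add(-5, c), -1)) (Function('U')(c) = Mul(Mul(2, c), Pow(Add(-5, c), -1)) = Mul(2, c, Pow(Add(-5, c), -1)))
Function('n')(V) = Mul(-9, V)
Mul(Function('U')(Function('f')(-4)), Function('n')(28)) = Mul(Mul(2, 2, Pow(Add(-5, 2), -1)), Mul(-9, 28)) = Mul(Mul(2, 2, Pow(-3, -1)), -252) = Mul(Mul(2, 2, Rational(-1, 3)), -252) = Mul(Rational(-4, 3), -252) = 336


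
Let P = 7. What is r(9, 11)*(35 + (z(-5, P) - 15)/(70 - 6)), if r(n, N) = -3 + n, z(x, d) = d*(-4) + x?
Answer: 411/2 ≈ 205.50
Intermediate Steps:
z(x, d) = x - 4*d (z(x, d) = -4*d + x = x - 4*d)
r(9, 11)*(35 + (z(-5, P) - 15)/(70 - 6)) = (-3 + 9)*(35 + ((-5 - 4*7) - 15)/(70 - 6)) = 6*(35 + ((-5 - 28) - 15)/64) = 6*(35 + (-33 - 15)*(1/64)) = 6*(35 - 48*1/64) = 6*(35 - ¾) = 6*(137/4) = 411/2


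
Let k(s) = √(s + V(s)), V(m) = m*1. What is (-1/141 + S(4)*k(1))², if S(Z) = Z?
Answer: 636193/19881 - 8*√2/141 ≈ 31.920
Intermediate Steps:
V(m) = m
k(s) = √2*√s (k(s) = √(s + s) = √(2*s) = √2*√s)
(-1/141 + S(4)*k(1))² = (-1/141 + 4*(√2*√1))² = (-1*1/141 + 4*(√2*1))² = (-1/141 + 4*√2)²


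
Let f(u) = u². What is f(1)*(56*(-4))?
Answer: -224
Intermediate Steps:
f(1)*(56*(-4)) = 1²*(56*(-4)) = 1*(-224) = -224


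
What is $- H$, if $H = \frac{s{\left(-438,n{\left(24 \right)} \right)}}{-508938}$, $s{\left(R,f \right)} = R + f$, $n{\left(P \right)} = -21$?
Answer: $- \frac{153}{169646} \approx -0.00090188$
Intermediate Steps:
$H = \frac{153}{169646}$ ($H = \frac{-438 - 21}{-508938} = \left(-459\right) \left(- \frac{1}{508938}\right) = \frac{153}{169646} \approx 0.00090188$)
$- H = \left(-1\right) \frac{153}{169646} = - \frac{153}{169646}$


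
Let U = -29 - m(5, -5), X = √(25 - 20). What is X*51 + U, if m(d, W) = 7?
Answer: -36 + 51*√5 ≈ 78.039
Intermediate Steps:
X = √5 ≈ 2.2361
U = -36 (U = -29 - 1*7 = -29 - 7 = -36)
X*51 + U = √5*51 - 36 = 51*√5 - 36 = -36 + 51*√5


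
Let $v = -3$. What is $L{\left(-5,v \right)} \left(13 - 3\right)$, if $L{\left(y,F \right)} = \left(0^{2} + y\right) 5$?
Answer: $-250$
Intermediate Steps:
$L{\left(y,F \right)} = 5 y$ ($L{\left(y,F \right)} = \left(0 + y\right) 5 = y 5 = 5 y$)
$L{\left(-5,v \right)} \left(13 - 3\right) = 5 \left(-5\right) \left(13 - 3\right) = \left(-25\right) 10 = -250$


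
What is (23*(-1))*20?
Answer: -460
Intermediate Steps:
(23*(-1))*20 = -23*20 = -460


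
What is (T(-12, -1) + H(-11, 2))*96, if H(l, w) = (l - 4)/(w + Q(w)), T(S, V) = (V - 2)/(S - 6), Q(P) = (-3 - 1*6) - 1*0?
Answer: 1552/7 ≈ 221.71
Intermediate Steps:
Q(P) = -9 (Q(P) = (-3 - 6) + 0 = -9 + 0 = -9)
T(S, V) = (-2 + V)/(-6 + S)
H(l, w) = (-4 + l)/(-9 + w) (H(l, w) = (l - 4)/(w - 9) = (-4 + l)/(-9 + w))
(T(-12, -1) + H(-11, 2))*96 = ((-2 - 1)/(-6 - 12) + (-4 - 11)/(-9 + 2))*96 = (-3/(-18) - 15/(-7))*96 = (-1/18*(-3) - ⅐*(-15))*96 = (⅙ + 15/7)*96 = (97/42)*96 = 1552/7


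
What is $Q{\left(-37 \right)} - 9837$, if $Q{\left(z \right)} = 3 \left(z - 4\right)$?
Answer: $-9960$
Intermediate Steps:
$Q{\left(z \right)} = -12 + 3 z$ ($Q{\left(z \right)} = 3 \left(z - 4\right) = 3 \left(-4 + z\right) = -12 + 3 z$)
$Q{\left(-37 \right)} - 9837 = \left(-12 + 3 \left(-37\right)\right) - 9837 = \left(-12 - 111\right) - 9837 = -123 - 9837 = -9960$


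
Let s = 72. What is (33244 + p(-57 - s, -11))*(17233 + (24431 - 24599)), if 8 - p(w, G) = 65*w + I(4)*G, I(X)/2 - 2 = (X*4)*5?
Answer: 741320665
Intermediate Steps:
I(X) = 4 + 40*X (I(X) = 4 + 2*((X*4)*5) = 4 + 2*((4*X)*5) = 4 + 2*(20*X) = 4 + 40*X)
p(w, G) = 8 - 164*G - 65*w (p(w, G) = 8 - (65*w + (4 + 40*4)*G) = 8 - (65*w + (4 + 160)*G) = 8 - (65*w + 164*G) = 8 + (-164*G - 65*w) = 8 - 164*G - 65*w)
(33244 + p(-57 - s, -11))*(17233 + (24431 - 24599)) = (33244 + (8 - 164*(-11) - 65*(-57 - 1*72)))*(17233 + (24431 - 24599)) = (33244 + (8 + 1804 - 65*(-57 - 72)))*(17233 - 168) = (33244 + (8 + 1804 - 65*(-129)))*17065 = (33244 + (8 + 1804 + 8385))*17065 = (33244 + 10197)*17065 = 43441*17065 = 741320665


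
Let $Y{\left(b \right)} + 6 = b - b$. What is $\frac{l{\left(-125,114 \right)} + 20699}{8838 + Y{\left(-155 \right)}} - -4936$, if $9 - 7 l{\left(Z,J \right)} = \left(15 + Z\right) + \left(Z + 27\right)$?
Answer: $\frac{7269247}{1472} \approx 4938.3$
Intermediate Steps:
$l{\left(Z,J \right)} = - \frac{33}{7} - \frac{2 Z}{7}$ ($l{\left(Z,J \right)} = \frac{9}{7} - \frac{\left(15 + Z\right) + \left(Z + 27\right)}{7} = \frac{9}{7} - \frac{\left(15 + Z\right) + \left(27 + Z\right)}{7} = \frac{9}{7} - \frac{42 + 2 Z}{7} = \frac{9}{7} - \left(6 + \frac{2 Z}{7}\right) = - \frac{33}{7} - \frac{2 Z}{7}$)
$Y{\left(b \right)} = -6$ ($Y{\left(b \right)} = -6 + \left(b - b\right) = -6 + 0 = -6$)
$\frac{l{\left(-125,114 \right)} + 20699}{8838 + Y{\left(-155 \right)}} - -4936 = \frac{\left(- \frac{33}{7} - - \frac{250}{7}\right) + 20699}{8838 - 6} - -4936 = \frac{\left(- \frac{33}{7} + \frac{250}{7}\right) + 20699}{8832} + 4936 = \left(31 + 20699\right) \frac{1}{8832} + 4936 = 20730 \cdot \frac{1}{8832} + 4936 = \frac{3455}{1472} + 4936 = \frac{7269247}{1472}$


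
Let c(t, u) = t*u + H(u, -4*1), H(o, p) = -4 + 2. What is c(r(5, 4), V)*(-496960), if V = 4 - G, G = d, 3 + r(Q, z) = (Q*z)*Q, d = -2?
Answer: -288236800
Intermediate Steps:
r(Q, z) = -3 + z*Q² (r(Q, z) = -3 + (Q*z)*Q = -3 + z*Q²)
G = -2
H(o, p) = -2
V = 6 (V = 4 - 1*(-2) = 4 + 2 = 6)
c(t, u) = -2 + t*u (c(t, u) = t*u - 2 = -2 + t*u)
c(r(5, 4), V)*(-496960) = (-2 + (-3 + 4*5²)*6)*(-496960) = (-2 + (-3 + 4*25)*6)*(-496960) = (-2 + (-3 + 100)*6)*(-496960) = (-2 + 97*6)*(-496960) = (-2 + 582)*(-496960) = 580*(-496960) = -288236800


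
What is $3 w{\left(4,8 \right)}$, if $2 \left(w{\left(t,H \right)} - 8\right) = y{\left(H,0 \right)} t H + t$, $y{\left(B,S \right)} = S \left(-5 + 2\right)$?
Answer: $30$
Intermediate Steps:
$y{\left(B,S \right)} = - 3 S$ ($y{\left(B,S \right)} = S \left(-3\right) = - 3 S$)
$w{\left(t,H \right)} = 8 + \frac{t}{2}$ ($w{\left(t,H \right)} = 8 + \frac{\left(-3\right) 0 t H + t}{2} = 8 + \frac{0 t H + t}{2} = 8 + \frac{0 H + t}{2} = 8 + \frac{0 + t}{2} = 8 + \frac{t}{2}$)
$3 w{\left(4,8 \right)} = 3 \left(8 + \frac{1}{2} \cdot 4\right) = 3 \left(8 + 2\right) = 3 \cdot 10 = 30$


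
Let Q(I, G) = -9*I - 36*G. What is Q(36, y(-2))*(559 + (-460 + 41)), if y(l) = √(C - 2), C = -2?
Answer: -45360 - 10080*I ≈ -45360.0 - 10080.0*I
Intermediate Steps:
y(l) = 2*I (y(l) = √(-2 - 2) = √(-4) = 2*I)
Q(I, G) = -36*G - 9*I
Q(36, y(-2))*(559 + (-460 + 41)) = (-72*I - 9*36)*(559 + (-460 + 41)) = (-72*I - 324)*(559 - 419) = (-324 - 72*I)*140 = -45360 - 10080*I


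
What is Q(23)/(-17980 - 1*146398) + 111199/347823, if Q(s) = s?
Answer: 18270669293/57174449094 ≈ 0.31956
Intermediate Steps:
Q(23)/(-17980 - 1*146398) + 111199/347823 = 23/(-17980 - 1*146398) + 111199/347823 = 23/(-17980 - 146398) + 111199*(1/347823) = 23/(-164378) + 111199/347823 = 23*(-1/164378) + 111199/347823 = -23/164378 + 111199/347823 = 18270669293/57174449094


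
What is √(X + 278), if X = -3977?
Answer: 3*I*√411 ≈ 60.819*I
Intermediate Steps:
√(X + 278) = √(-3977 + 278) = √(-3699) = 3*I*√411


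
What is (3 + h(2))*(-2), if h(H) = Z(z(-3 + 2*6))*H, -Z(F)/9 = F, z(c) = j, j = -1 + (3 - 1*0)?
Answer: 66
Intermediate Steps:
j = 2 (j = -1 + (3 + 0) = -1 + 3 = 2)
z(c) = 2
Z(F) = -9*F
h(H) = -18*H (h(H) = (-9*2)*H = -18*H)
(3 + h(2))*(-2) = (3 - 18*2)*(-2) = (3 - 36)*(-2) = -33*(-2) = 66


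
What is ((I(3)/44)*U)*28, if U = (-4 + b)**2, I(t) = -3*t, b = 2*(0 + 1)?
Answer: -252/11 ≈ -22.909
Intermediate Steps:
b = 2 (b = 2*1 = 2)
U = 4 (U = (-4 + 2)**2 = (-2)**2 = 4)
((I(3)/44)*U)*28 = ((-3*3/44)*4)*28 = (-9*1/44*4)*28 = -9/44*4*28 = -9/11*28 = -252/11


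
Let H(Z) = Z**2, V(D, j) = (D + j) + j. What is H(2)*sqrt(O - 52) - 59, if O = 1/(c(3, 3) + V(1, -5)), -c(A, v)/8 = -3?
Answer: -59 + 4*I*sqrt(11685)/15 ≈ -59.0 + 28.826*I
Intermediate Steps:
c(A, v) = 24 (c(A, v) = -8*(-3) = 24)
V(D, j) = D + 2*j
O = 1/15 (O = 1/(24 + (1 + 2*(-5))) = 1/(24 + (1 - 10)) = 1/(24 - 9) = 1/15 ≈ 0.066667)
H(2)*sqrt(O - 52) - 59 = 2**2*sqrt(1/15 - 52) - 59 = 4*sqrt(-779/15) - 59 = 4*(I*sqrt(11685)/15) - 59 = 4*I*sqrt(11685)/15 - 59 = -59 + 4*I*sqrt(11685)/15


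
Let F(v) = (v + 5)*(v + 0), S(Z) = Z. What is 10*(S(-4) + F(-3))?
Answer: -100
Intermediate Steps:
F(v) = v*(5 + v) (F(v) = (5 + v)*v = v*(5 + v))
10*(S(-4) + F(-3)) = 10*(-4 - 3*(5 - 3)) = 10*(-4 - 3*2) = 10*(-4 - 6) = 10*(-10) = -100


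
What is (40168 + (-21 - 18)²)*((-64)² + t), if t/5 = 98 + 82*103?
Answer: 1951712224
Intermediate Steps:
t = 42720 (t = 5*(98 + 82*103) = 5*(98 + 8446) = 5*8544 = 42720)
(40168 + (-21 - 18)²)*((-64)² + t) = (40168 + (-21 - 18)²)*((-64)² + 42720) = (40168 + (-39)²)*(4096 + 42720) = (40168 + 1521)*46816 = 41689*46816 = 1951712224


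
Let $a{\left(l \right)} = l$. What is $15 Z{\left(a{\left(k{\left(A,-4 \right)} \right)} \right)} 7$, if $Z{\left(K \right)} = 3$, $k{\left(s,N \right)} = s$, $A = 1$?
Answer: $315$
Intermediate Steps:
$15 Z{\left(a{\left(k{\left(A,-4 \right)} \right)} \right)} 7 = 15 \cdot 3 \cdot 7 = 45 \cdot 7 = 315$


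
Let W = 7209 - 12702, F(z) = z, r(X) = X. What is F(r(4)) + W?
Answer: -5489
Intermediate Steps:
W = -5493
F(r(4)) + W = 4 - 5493 = -5489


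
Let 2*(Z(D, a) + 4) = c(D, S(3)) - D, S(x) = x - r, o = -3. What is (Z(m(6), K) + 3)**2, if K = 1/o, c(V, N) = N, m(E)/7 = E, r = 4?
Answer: 2025/4 ≈ 506.25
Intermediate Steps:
S(x) = -4 + x (S(x) = x - 1*4 = x - 4 = -4 + x)
m(E) = 7*E
K = -1/3 (K = 1/(-3) = -1/3 ≈ -0.33333)
Z(D, a) = -9/2 - D/2 (Z(D, a) = -4 + ((-4 + 3) - D)/2 = -4 + (-1 - D)/2 = -4 + (-1/2 - D/2) = -9/2 - D/2)
(Z(m(6), K) + 3)**2 = ((-9/2 - 7*6/2) + 3)**2 = ((-9/2 - 1/2*42) + 3)**2 = ((-9/2 - 21) + 3)**2 = (-51/2 + 3)**2 = (-45/2)**2 = 2025/4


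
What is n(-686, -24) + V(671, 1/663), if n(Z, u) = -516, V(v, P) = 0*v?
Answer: -516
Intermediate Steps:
V(v, P) = 0
n(-686, -24) + V(671, 1/663) = -516 + 0 = -516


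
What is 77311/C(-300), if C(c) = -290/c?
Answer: 2319330/29 ≈ 79977.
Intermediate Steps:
77311/C(-300) = 77311/((-290/(-300))) = 77311/((-290*(-1/300))) = 77311/(29/30) = 77311*(30/29) = 2319330/29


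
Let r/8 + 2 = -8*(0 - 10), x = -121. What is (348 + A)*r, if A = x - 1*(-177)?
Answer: 252096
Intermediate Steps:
A = 56 (A = -121 - 1*(-177) = -121 + 177 = 56)
r = 624 (r = -16 + 8*(-8*(0 - 10)) = -16 + 8*(-8*(-10)) = -16 + 8*80 = -16 + 640 = 624)
(348 + A)*r = (348 + 56)*624 = 404*624 = 252096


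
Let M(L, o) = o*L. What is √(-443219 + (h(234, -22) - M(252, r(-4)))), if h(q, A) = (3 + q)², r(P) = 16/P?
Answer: I*√386042 ≈ 621.32*I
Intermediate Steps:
M(L, o) = L*o
√(-443219 + (h(234, -22) - M(252, r(-4)))) = √(-443219 + ((3 + 234)² - 252*16/(-4))) = √(-443219 + (237² - 252*16*(-¼))) = √(-443219 + (56169 - 252*(-4))) = √(-443219 + (56169 - 1*(-1008))) = √(-443219 + (56169 + 1008)) = √(-443219 + 57177) = √(-386042) = I*√386042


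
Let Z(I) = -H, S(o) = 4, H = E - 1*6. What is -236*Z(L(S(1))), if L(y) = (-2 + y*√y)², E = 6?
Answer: 0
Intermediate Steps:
H = 0 (H = 6 - 1*6 = 6 - 6 = 0)
L(y) = (-2 + y^(3/2))²
Z(I) = 0 (Z(I) = -1*0 = 0)
-236*Z(L(S(1))) = -236*0 = 0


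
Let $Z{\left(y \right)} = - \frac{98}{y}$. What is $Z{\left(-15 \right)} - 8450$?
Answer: $- \frac{126652}{15} \approx -8443.5$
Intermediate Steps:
$Z{\left(-15 \right)} - 8450 = - \frac{98}{-15} - 8450 = \left(-98\right) \left(- \frac{1}{15}\right) - 8450 = \frac{98}{15} - 8450 = - \frac{126652}{15}$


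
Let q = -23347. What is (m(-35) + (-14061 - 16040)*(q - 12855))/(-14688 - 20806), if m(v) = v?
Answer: -1089716367/35494 ≈ -30701.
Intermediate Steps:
(m(-35) + (-14061 - 16040)*(q - 12855))/(-14688 - 20806) = (-35 + (-14061 - 16040)*(-23347 - 12855))/(-14688 - 20806) = (-35 - 30101*(-36202))/(-35494) = (-35 + 1089716402)*(-1/35494) = 1089716367*(-1/35494) = -1089716367/35494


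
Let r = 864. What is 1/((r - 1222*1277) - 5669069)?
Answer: -1/7228699 ≈ -1.3834e-7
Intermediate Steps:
1/((r - 1222*1277) - 5669069) = 1/((864 - 1222*1277) - 5669069) = 1/((864 - 1560494) - 5669069) = 1/(-1559630 - 5669069) = 1/(-7228699) = -1/7228699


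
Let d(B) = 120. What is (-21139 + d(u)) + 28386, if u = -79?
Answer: 7367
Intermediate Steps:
(-21139 + d(u)) + 28386 = (-21139 + 120) + 28386 = -21019 + 28386 = 7367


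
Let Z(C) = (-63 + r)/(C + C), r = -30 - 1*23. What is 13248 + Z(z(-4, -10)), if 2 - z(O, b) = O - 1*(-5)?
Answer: 13190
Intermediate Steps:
z(O, b) = -3 - O (z(O, b) = 2 - (O - 1*(-5)) = 2 - (O + 5) = 2 - (5 + O) = 2 + (-5 - O) = -3 - O)
r = -53 (r = -30 - 23 = -53)
Z(C) = -58/C (Z(C) = (-63 - 53)/(C + C) = -116*1/(2*C) = -58/C)
13248 + Z(z(-4, -10)) = 13248 - 58/(-3 - 1*(-4)) = 13248 - 58/(-3 + 4) = 13248 - 58/1 = 13248 - 58*1 = 13248 - 58 = 13190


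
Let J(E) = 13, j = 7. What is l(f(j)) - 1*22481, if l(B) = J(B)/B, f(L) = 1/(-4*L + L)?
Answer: -22754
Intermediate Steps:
f(L) = -1/(3*L) (f(L) = 1/(-3*L) = -1/(3*L))
l(B) = 13/B
l(f(j)) - 1*22481 = 13/((-⅓/7)) - 1*22481 = 13/((-⅓*⅐)) - 22481 = 13/(-1/21) - 22481 = 13*(-21) - 22481 = -273 - 22481 = -22754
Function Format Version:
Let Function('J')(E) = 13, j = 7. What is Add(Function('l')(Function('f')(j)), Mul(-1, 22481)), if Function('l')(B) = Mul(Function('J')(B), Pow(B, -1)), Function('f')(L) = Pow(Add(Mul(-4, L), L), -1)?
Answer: -22754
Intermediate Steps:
Function('f')(L) = Mul(Rational(-1, 3), Pow(L, -1)) (Function('f')(L) = Pow(Mul(-3, L), -1) = Mul(Rational(-1, 3), Pow(L, -1)))
Function('l')(B) = Mul(13, Pow(B, -1))
Add(Function('l')(Function('f')(j)), Mul(-1, 22481)) = Add(Mul(13, Pow(Mul(Rational(-1, 3), Pow(7, -1)), -1)), Mul(-1, 22481)) = Add(Mul(13, Pow(Mul(Rational(-1, 3), Rational(1, 7)), -1)), -22481) = Add(Mul(13, Pow(Rational(-1, 21), -1)), -22481) = Add(Mul(13, -21), -22481) = Add(-273, -22481) = -22754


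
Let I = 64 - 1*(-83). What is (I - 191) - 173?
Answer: -217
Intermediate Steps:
I = 147 (I = 64 + 83 = 147)
(I - 191) - 173 = (147 - 191) - 173 = -44 - 173 = -217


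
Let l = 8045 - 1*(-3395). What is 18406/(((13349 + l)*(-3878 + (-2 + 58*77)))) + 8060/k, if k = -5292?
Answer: -4874375362/3203061057 ≈ -1.5218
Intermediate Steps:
l = 11440 (l = 8045 + 3395 = 11440)
18406/(((13349 + l)*(-3878 + (-2 + 58*77)))) + 8060/k = 18406/(((13349 + 11440)*(-3878 + (-2 + 58*77)))) + 8060/(-5292) = 18406/((24789*(-3878 + (-2 + 4466)))) + 8060*(-1/5292) = 18406/((24789*(-3878 + 4464))) - 2015/1323 = 18406/((24789*586)) - 2015/1323 = 18406/14526354 - 2015/1323 = 18406*(1/14526354) - 2015/1323 = 9203/7263177 - 2015/1323 = -4874375362/3203061057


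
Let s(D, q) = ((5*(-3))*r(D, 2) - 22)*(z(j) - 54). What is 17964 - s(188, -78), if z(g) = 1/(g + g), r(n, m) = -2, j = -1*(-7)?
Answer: 128768/7 ≈ 18395.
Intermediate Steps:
j = 7
z(g) = 1/(2*g)
s(D, q) = -3020/7 (s(D, q) = ((5*(-3))*(-2) - 22)*((½)/7 - 54) = (-15*(-2) - 22)*((½)*(⅐) - 54) = (30 - 22)*(1/14 - 54) = 8*(-755/14) = -3020/7)
17964 - s(188, -78) = 17964 - 1*(-3020/7) = 17964 + 3020/7 = 128768/7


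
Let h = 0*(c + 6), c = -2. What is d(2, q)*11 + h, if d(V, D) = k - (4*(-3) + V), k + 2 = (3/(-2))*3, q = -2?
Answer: 77/2 ≈ 38.500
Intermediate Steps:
h = 0 (h = 0*(-2 + 6) = 0*4 = 0)
k = -13/2 (k = -2 + (3/(-2))*3 = -2 + (3*(-½))*3 = -2 - 3/2*3 = -2 - 9/2 = -13/2 ≈ -6.5000)
d(V, D) = 11/2 - V (d(V, D) = -13/2 - (4*(-3) + V) = -13/2 - (-12 + V) = -13/2 + (12 - V) = 11/2 - V)
d(2, q)*11 + h = (11/2 - 1*2)*11 + 0 = (11/2 - 2)*11 + 0 = (7/2)*11 + 0 = 77/2 + 0 = 77/2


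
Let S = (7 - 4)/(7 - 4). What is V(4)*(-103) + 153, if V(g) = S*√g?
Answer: -53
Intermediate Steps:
S = 1 (S = 3/3 = 3*(⅓) = 1)
V(g) = √g (V(g) = 1*√g = √g)
V(4)*(-103) + 153 = √4*(-103) + 153 = 2*(-103) + 153 = -206 + 153 = -53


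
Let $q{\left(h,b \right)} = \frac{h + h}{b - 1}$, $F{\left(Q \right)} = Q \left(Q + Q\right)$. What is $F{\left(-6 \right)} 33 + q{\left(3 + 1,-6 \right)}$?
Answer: $\frac{16624}{7} \approx 2374.9$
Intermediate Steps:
$F{\left(Q \right)} = 2 Q^{2}$ ($F{\left(Q \right)} = Q 2 Q = 2 Q^{2}$)
$q{\left(h,b \right)} = \frac{2 h}{-1 + b}$
$F{\left(-6 \right)} 33 + q{\left(3 + 1,-6 \right)} = 2 \left(-6\right)^{2} \cdot 33 + \frac{2 \left(3 + 1\right)}{-1 - 6} = 2 \cdot 36 \cdot 33 + 2 \cdot 4 \frac{1}{-7} = 72 \cdot 33 + 2 \cdot 4 \left(- \frac{1}{7}\right) = 2376 - \frac{8}{7} = \frac{16624}{7}$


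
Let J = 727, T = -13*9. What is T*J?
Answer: -85059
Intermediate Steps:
T = -117
T*J = -117*727 = -85059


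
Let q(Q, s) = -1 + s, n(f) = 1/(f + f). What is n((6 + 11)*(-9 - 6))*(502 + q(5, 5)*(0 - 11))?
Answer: -229/255 ≈ -0.89804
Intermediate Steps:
n(f) = 1/(2*f)
n((6 + 11)*(-9 - 6))*(502 + q(5, 5)*(0 - 11)) = (1/(2*(((6 + 11)*(-9 - 6)))))*(502 + (-1 + 5)*(0 - 11)) = (1/(2*((17*(-15)))))*(502 + 4*(-11)) = ((1/2)/(-255))*(502 - 44) = ((1/2)*(-1/255))*458 = -1/510*458 = -229/255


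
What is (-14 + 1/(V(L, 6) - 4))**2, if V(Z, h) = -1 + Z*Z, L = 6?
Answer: 187489/961 ≈ 195.10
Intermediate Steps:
V(Z, h) = -1 + Z**2
(-14 + 1/(V(L, 6) - 4))**2 = (-14 + 1/((-1 + 6**2) - 4))**2 = (-14 + 1/((-1 + 36) - 4))**2 = (-14 + 1/(35 - 4))**2 = (-14 + 1/31)**2 = (-433/31)**2 = 187489/961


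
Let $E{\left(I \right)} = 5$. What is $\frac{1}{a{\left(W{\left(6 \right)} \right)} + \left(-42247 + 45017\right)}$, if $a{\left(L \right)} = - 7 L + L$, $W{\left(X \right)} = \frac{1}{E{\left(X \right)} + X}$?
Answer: $\frac{11}{30464} \approx 0.00036108$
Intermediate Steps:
$W{\left(X \right)} = \frac{1}{5 + X}$
$a{\left(L \right)} = - 6 L$
$\frac{1}{a{\left(W{\left(6 \right)} \right)} + \left(-42247 + 45017\right)} = \frac{1}{- \frac{6}{5 + 6} + \left(-42247 + 45017\right)} = \frac{1}{- \frac{6}{11} + 2770} = \frac{1}{\frac{30464}{11}} = \frac{11}{30464}$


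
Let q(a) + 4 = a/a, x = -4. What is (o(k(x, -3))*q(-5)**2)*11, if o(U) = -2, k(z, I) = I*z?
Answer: -198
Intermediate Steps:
q(a) = -3 (q(a) = -4 + a/a = -4 + 1 = -3)
(o(k(x, -3))*q(-5)**2)*11 = -2*(-3)**2*11 = -2*9*11 = -18*11 = -198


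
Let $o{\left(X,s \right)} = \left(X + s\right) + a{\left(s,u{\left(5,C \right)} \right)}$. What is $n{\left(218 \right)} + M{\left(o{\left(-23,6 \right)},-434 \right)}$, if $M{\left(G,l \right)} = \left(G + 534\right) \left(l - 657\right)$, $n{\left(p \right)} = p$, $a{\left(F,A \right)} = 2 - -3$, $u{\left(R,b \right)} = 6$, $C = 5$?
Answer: $-569284$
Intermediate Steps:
$a{\left(F,A \right)} = 5$ ($a{\left(F,A \right)} = 2 + 3 = 5$)
$o{\left(X,s \right)} = 5 + X + s$ ($o{\left(X,s \right)} = \left(X + s\right) + 5 = 5 + X + s$)
$M{\left(G,l \right)} = \left(-657 + l\right) \left(534 + G\right)$ ($M{\left(G,l \right)} = \left(534 + G\right) \left(-657 + l\right) = \left(-657 + l\right) \left(534 + G\right)$)
$n{\left(218 \right)} + M{\left(o{\left(-23,6 \right)},-434 \right)} = 218 + \left(-350838 - 657 \left(5 - 23 + 6\right) + 534 \left(-434\right) + \left(5 - 23 + 6\right) \left(-434\right)\right) = 218 - 569502 = -569284$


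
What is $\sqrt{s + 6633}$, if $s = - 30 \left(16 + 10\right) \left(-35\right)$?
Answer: $\sqrt{33933} \approx 184.21$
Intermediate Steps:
$s = 27300$ ($s = \left(-30\right) 26 \left(-35\right) = \left(-780\right) \left(-35\right) = 27300$)
$\sqrt{s + 6633} = \sqrt{27300 + 6633} = \sqrt{33933}$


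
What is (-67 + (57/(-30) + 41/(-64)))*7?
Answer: -155771/320 ≈ -486.78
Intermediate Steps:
(-67 + (57/(-30) + 41/(-64)))*7 = (-67 + (57*(-1/30) + 41*(-1/64)))*7 = (-67 + (-19/10 - 41/64))*7 = (-67 - 813/320)*7 = -22253/320*7 = -155771/320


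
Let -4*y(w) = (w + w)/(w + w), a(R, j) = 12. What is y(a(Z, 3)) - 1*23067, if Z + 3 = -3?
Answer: -92269/4 ≈ -23067.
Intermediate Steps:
Z = -6 (Z = -3 - 3 = -6)
y(w) = -¼ (y(w) = -(w + w)/(4*(w + w)) = -2*w/(4*(2*w)) = -2*w*1/(2*w)/4 = -¼*1 = -¼)
y(a(Z, 3)) - 1*23067 = -¼ - 1*23067 = -¼ - 23067 = -92269/4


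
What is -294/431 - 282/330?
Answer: -36427/23705 ≈ -1.5367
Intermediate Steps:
-294/431 - 282/330 = -294*1/431 - 282*1/330 = -294/431 - 47/55 = -36427/23705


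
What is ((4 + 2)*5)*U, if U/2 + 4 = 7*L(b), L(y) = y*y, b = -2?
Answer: 1440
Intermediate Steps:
L(y) = y²
U = 48 (U = -8 + 2*(7*(-2)²) = -8 + 2*(7*4) = -8 + 2*28 = -8 + 56 = 48)
((4 + 2)*5)*U = ((4 + 2)*5)*48 = (6*5)*48 = 30*48 = 1440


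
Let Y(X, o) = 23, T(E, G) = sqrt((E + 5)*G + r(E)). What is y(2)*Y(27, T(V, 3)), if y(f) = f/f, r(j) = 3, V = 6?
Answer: 23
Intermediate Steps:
T(E, G) = sqrt(3 + G*(5 + E)) (T(E, G) = sqrt((E + 5)*G + 3) = sqrt((5 + E)*G + 3) = sqrt(G*(5 + E) + 3) = sqrt(3 + G*(5 + E)))
y(f) = 1
y(2)*Y(27, T(V, 3)) = 1*23 = 23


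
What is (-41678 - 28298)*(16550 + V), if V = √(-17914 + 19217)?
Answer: -1158102800 - 69976*√1303 ≈ -1.1606e+9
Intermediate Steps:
V = √1303 ≈ 36.097
(-41678 - 28298)*(16550 + V) = (-41678 - 28298)*(16550 + √1303) = -69976*(16550 + √1303) = -1158102800 - 69976*√1303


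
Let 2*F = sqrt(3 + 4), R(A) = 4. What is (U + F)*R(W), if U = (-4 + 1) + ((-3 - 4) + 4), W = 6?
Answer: -24 + 2*sqrt(7) ≈ -18.708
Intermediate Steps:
F = sqrt(7)/2 (F = sqrt(3 + 4)/2 = sqrt(7)/2 ≈ 1.3229)
U = -6 (U = -3 + (-7 + 4) = -3 - 3 = -6)
(U + F)*R(W) = (-6 + sqrt(7)/2)*4 = -24 + 2*sqrt(7)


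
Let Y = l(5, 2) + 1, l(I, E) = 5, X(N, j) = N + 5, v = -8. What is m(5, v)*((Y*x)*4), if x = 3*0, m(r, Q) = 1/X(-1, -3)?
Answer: 0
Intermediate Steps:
X(N, j) = 5 + N
m(r, Q) = ¼ (m(r, Q) = 1/(5 - 1) = 1/4 = ¼)
Y = 6 (Y = 5 + 1 = 6)
x = 0
m(5, v)*((Y*x)*4) = ((6*0)*4)/4 = (0*4)/4 = (¼)*0 = 0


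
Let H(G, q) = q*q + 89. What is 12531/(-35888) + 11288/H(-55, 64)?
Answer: 352661509/150191280 ≈ 2.3481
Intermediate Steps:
H(G, q) = 89 + q² (H(G, q) = q² + 89 = 89 + q²)
12531/(-35888) + 11288/H(-55, 64) = 12531/(-35888) + 11288/(89 + 64²) = 12531*(-1/35888) + 11288/(89 + 4096) = -12531/35888 + 11288/4185 = 352661509/150191280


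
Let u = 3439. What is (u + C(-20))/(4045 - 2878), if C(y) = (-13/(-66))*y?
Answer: 113357/38511 ≈ 2.9435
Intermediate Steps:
C(y) = 13*y/66 (C(y) = (-13*(-1/66))*y = 13*y/66)
(u + C(-20))/(4045 - 2878) = (3439 + (13/66)*(-20))/(4045 - 2878) = (3439 - 130/33)/1167 = (113357/33)*(1/1167) = 113357/38511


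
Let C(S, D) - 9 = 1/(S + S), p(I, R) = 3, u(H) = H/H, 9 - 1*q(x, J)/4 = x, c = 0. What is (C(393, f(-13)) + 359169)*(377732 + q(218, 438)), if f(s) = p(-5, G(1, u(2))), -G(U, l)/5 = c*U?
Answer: 17733830507744/131 ≈ 1.3537e+11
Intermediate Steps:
q(x, J) = 36 - 4*x
u(H) = 1
G(U, l) = 0 (G(U, l) = -0*U = -5*0 = 0)
f(s) = 3
C(S, D) = 9 + 1/(2*S) (C(S, D) = 9 + 1/(S + S) = 9 + 1/(2*S))
(C(393, f(-13)) + 359169)*(377732 + q(218, 438)) = ((9 + (½)/393) + 359169)*(377732 + (36 - 4*218)) = ((9 + (½)*(1/393)) + 359169)*(377732 + (36 - 872)) = ((9 + 1/786) + 359169)*(377732 - 836) = (7075/786 + 359169)*376896 = (282313909/786)*376896 = 17733830507744/131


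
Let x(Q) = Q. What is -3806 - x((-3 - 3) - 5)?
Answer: -3795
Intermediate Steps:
-3806 - x((-3 - 3) - 5) = -3806 - ((-3 - 3) - 5) = -3806 - (-6 - 5) = -3806 - 1*(-11) = -3806 + 11 = -3795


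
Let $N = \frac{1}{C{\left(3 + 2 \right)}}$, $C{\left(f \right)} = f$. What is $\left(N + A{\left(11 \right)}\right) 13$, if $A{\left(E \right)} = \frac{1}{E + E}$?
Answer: $\frac{351}{110} \approx 3.1909$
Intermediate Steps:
$N = \frac{1}{5}$ ($N = \frac{1}{3 + 2} = \frac{1}{5} \approx 0.2$)
$A{\left(E \right)} = \frac{1}{2 E}$
$\left(N + A{\left(11 \right)}\right) 13 = \left(\frac{1}{5} + \frac{1}{2 \cdot 11}\right) 13 = \left(\frac{1}{5} + \frac{1}{2} \cdot \frac{1}{11}\right) 13 = \left(\frac{1}{5} + \frac{1}{22}\right) 13 = \frac{27}{110} \cdot 13 = \frac{351}{110}$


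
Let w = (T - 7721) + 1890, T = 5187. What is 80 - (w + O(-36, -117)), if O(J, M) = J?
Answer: 760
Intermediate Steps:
w = -644 (w = (5187 - 7721) + 1890 = -2534 + 1890 = -644)
80 - (w + O(-36, -117)) = 80 - (-644 - 36) = 80 - 1*(-680) = 80 + 680 = 760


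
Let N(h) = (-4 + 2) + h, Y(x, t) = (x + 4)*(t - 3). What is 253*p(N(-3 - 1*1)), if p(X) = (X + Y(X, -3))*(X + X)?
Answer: -18216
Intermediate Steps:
Y(x, t) = (-3 + t)*(4 + x) (Y(x, t) = (4 + x)*(-3 + t) = (-3 + t)*(4 + x))
N(h) = -2 + h
p(X) = 2*X*(-24 - 5*X) (p(X) = (X + (-12 - 3*X + 4*(-3) - 3*X))*(X + X) = (X + (-12 - 3*X - 12 - 3*X))*(2*X) = (X + (-24 - 6*X))*(2*X) = (-24 - 5*X)*(2*X) = 2*X*(-24 - 5*X))
253*p(N(-3 - 1*1)) = 253*(-2*(-2 + (-3 - 1*1))*(24 + 5*(-2 + (-3 - 1*1)))) = 253*(-2*(-2 + (-3 - 1))*(24 + 5*(-2 + (-3 - 1)))) = 253*(-2*(-2 - 4)*(24 + 5*(-2 - 4))) = 253*(-2*(-6)*(24 + 5*(-6))) = 253*(-2*(-6)*(24 - 30)) = 253*(-2*(-6)*(-6)) = 253*(-72) = -18216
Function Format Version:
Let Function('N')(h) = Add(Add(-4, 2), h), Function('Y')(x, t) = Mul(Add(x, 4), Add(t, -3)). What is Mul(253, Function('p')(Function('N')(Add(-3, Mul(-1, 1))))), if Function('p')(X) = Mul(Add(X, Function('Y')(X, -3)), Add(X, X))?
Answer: -18216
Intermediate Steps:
Function('Y')(x, t) = Mul(Add(-3, t), Add(4, x)) (Function('Y')(x, t) = Mul(Add(4, x), Add(-3, t)) = Mul(Add(-3, t), Add(4, x)))
Function('N')(h) = Add(-2, h)
Function('p')(X) = Mul(2, X, Add(-24, Mul(-5, X))) (Function('p')(X) = Mul(Add(X, Add(-12, Mul(-3, X), Mul(4, -3), Mul(-3, X))), Add(X, X)) = Mul(Add(X, Add(-12, Mul(-3, X), -12, Mul(-3, X))), Mul(2, X)) = Mul(Add(X, Add(-24, Mul(-6, X))), Mul(2, X)) = Mul(Add(-24, Mul(-5, X)), Mul(2, X)) = Mul(2, X, Add(-24, Mul(-5, X))))
Mul(253, Function('p')(Function('N')(Add(-3, Mul(-1, 1))))) = Mul(253, Mul(-2, Add(-2, Add(-3, Mul(-1, 1))), Add(24, Mul(5, Add(-2, Add(-3, Mul(-1, 1))))))) = Mul(253, Mul(-2, Add(-2, Add(-3, -1)), Add(24, Mul(5, Add(-2, Add(-3, -1)))))) = Mul(253, Mul(-2, Add(-2, -4), Add(24, Mul(5, Add(-2, -4))))) = Mul(253, Mul(-2, -6, Add(24, Mul(5, -6)))) = Mul(253, Mul(-2, -6, Add(24, -30))) = Mul(253, Mul(-2, -6, -6)) = Mul(253, -72) = -18216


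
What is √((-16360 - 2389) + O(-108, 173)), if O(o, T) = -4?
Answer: I*√18753 ≈ 136.94*I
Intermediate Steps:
√((-16360 - 2389) + O(-108, 173)) = √((-16360 - 2389) - 4) = √(-18749 - 4) = √(-18753) = I*√18753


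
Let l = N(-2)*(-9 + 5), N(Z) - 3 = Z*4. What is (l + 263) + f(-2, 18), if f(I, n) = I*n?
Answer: 247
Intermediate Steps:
N(Z) = 3 + 4*Z (N(Z) = 3 + Z*4 = 3 + 4*Z)
l = 20 (l = (3 + 4*(-2))*(-9 + 5) = (3 - 8)*(-4) = -5*(-4) = 20)
(l + 263) + f(-2, 18) = (20 + 263) - 2*18 = 283 - 36 = 247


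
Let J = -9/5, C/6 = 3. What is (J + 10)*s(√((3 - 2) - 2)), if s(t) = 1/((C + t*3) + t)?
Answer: 369/850 - 41*I/425 ≈ 0.43412 - 0.096471*I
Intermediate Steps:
C = 18 (C = 6*3 = 18)
J = -9/5 (J = -9*⅕ = -9/5 ≈ -1.8000)
s(t) = 1/(18 + 4*t) (s(t) = 1/((18 + t*3) + t) = 1/((18 + 3*t) + t) = 1/(18 + 4*t))
(J + 10)*s(√((3 - 2) - 2)) = (-9/5 + 10)*(1/(2*(9 + 2*√((3 - 2) - 2)))) = 41*(1/(2*(9 + 2*√(1 - 2))))/5 = 41*(1/(2*(9 + 2*√(-1))))/5 = 41*(1/(2*(9 + 2*I)))/5 = 41*(((9 - 2*I)/85)/2)/5 = 41*((9 - 2*I)/170)/5 = 41*(9 - 2*I)/850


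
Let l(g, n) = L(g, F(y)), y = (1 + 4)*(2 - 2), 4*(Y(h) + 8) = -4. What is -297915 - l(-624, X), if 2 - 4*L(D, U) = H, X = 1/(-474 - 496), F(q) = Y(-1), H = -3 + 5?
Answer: -297915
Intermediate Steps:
H = 2
Y(h) = -9 (Y(h) = -8 + (¼)*(-4) = -8 - 1 = -9)
y = 0 (y = 5*0 = 0)
F(q) = -9
X = -1/970 (X = 1/(-970) = -1/970 ≈ -0.0010309)
L(D, U) = 0 (L(D, U) = ½ - ¼*2 = ½ - ½ = 0)
l(g, n) = 0
-297915 - l(-624, X) = -297915 - 1*0 = -297915 + 0 = -297915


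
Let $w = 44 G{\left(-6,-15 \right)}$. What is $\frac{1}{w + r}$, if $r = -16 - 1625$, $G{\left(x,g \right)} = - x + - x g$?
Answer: $- \frac{1}{5337} \approx -0.00018737$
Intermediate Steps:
$G{\left(x,g \right)} = - x - g x$
$w = -3696$ ($w = 44 \left(\left(-1\right) \left(-6\right) \left(1 - 15\right)\right) = 44 \left(\left(-1\right) \left(-6\right) \left(-14\right)\right) = 44 \left(-84\right) = -3696$)
$r = -1641$ ($r = -16 - 1625 = -1641$)
$\frac{1}{w + r} = \frac{1}{-3696 - 1641} = \frac{1}{-5337} = - \frac{1}{5337}$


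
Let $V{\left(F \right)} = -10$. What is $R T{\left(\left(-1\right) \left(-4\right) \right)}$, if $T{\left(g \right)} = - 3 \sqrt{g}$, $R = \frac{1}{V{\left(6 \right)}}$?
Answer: $\frac{3}{5} \approx 0.6$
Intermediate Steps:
$R = - \frac{1}{10}$ ($R = \frac{1}{-10} = - \frac{1}{10} \approx -0.1$)
$R T{\left(\left(-1\right) \left(-4\right) \right)} = - \frac{\left(-3\right) \sqrt{\left(-1\right) \left(-4\right)}}{10} = - \frac{\left(-3\right) \sqrt{4}}{10} = - \frac{\left(-3\right) 2}{10} = \left(- \frac{1}{10}\right) \left(-6\right) = \frac{3}{5}$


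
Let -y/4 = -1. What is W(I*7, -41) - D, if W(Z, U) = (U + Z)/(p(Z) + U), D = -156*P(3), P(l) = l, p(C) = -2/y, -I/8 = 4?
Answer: 39374/83 ≈ 474.39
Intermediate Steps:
y = 4 (y = -4*(-1) = 4)
I = -32 (I = -8*4 = -32)
p(C) = -½ (p(C) = -2/4 = -2*¼ = -½)
D = -468 (D = -156*3 = -468)
W(Z, U) = (U + Z)/(-½ + U)
W(I*7, -41) - D = 2*(-41 - 32*7)/(-1 + 2*(-41)) - 1*(-468) = 2*(-41 - 224)/(-1 - 82) + 468 = 2*(-265)/(-83) + 468 = 2*(-1/83)*(-265) + 468 = 530/83 + 468 = 39374/83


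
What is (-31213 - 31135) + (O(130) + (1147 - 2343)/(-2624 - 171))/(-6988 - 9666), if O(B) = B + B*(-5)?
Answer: -111621880286/1790305 ≈ -62348.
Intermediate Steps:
O(B) = -4*B (O(B) = B - 5*B = -4*B)
(-31213 - 31135) + (O(130) + (1147 - 2343)/(-2624 - 171))/(-6988 - 9666) = (-31213 - 31135) + (-4*130 + (1147 - 2343)/(-2624 - 171))/(-6988 - 9666) = -62348 + (-520 - 1196/(-2795))/(-16654) = -62348 + (-520 - 1196*(-1/2795))*(-1/16654) = -62348 + (-520 + 92/215)*(-1/16654) = -62348 - 111708/215*(-1/16654) = -62348 + 55854/1790305 = -111621880286/1790305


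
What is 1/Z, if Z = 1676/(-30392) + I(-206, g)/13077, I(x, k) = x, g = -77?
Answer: -99359046/7044451 ≈ -14.105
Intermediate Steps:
Z = -7044451/99359046 (Z = 1676/(-30392) - 206/13077 = 1676*(-1/30392) - 206*1/13077 = -419/7598 - 206/13077 = -7044451/99359046 ≈ -0.070899)
1/Z = 1/(-7044451/99359046) = -99359046/7044451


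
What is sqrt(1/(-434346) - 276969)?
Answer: 5*I*sqrt(2090079506715486)/434346 ≈ 526.28*I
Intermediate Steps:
sqrt(1/(-434346) - 276969) = sqrt(-1/434346 - 276969) = sqrt(-120300377275/434346) = 5*I*sqrt(2090079506715486)/434346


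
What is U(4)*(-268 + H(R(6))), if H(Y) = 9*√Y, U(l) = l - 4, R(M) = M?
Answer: 0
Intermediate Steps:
U(l) = -4 + l
U(4)*(-268 + H(R(6))) = (-4 + 4)*(-268 + 9*√6) = 0*(-268 + 9*√6) = 0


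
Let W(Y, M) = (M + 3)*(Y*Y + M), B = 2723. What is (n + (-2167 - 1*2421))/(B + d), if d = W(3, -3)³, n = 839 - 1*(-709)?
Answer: -3040/2723 ≈ -1.1164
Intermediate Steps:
n = 1548 (n = 839 + 709 = 1548)
W(Y, M) = (3 + M)*(M + Y²) (W(Y, M) = (3 + M)*(Y² + M) = (3 + M)*(M + Y²))
d = 0 (d = ((-3)² + 3*(-3) + 3*3² - 3*3²)³ = (9 - 9 + 3*9 - 3*9)³ = (9 - 9 + 27 - 27)³ = 0³ = 0)
(n + (-2167 - 1*2421))/(B + d) = (1548 + (-2167 - 1*2421))/(2723 + 0) = (1548 + (-2167 - 2421))/2723 = (1548 - 4588)*(1/2723) = -3040*1/2723 = -3040/2723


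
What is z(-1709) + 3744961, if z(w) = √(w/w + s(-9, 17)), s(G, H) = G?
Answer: 3744961 + 2*I*√2 ≈ 3.745e+6 + 2.8284*I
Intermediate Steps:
z(w) = 2*I*√2 (z(w) = √(w/w - 9) = √(1 - 9) = √(-8) = 2*I*√2)
z(-1709) + 3744961 = 2*I*√2 + 3744961 = 3744961 + 2*I*√2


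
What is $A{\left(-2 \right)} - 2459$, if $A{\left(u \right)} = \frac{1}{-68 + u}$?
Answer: $- \frac{172131}{70} \approx -2459.0$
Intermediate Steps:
$A{\left(-2 \right)} - 2459 = \frac{1}{-68 - 2} - 2459 = \frac{1}{-70} - 2459 = - \frac{1}{70} - 2459 = - \frac{172131}{70}$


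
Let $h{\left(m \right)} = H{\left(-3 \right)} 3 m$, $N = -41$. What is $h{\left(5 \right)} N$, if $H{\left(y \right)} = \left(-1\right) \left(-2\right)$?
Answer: $-1230$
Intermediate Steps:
$H{\left(y \right)} = 2$
$h{\left(m \right)} = 6 m$ ($h{\left(m \right)} = 2 \cdot 3 m = 6 m$)
$h{\left(5 \right)} N = 6 \cdot 5 \left(-41\right) = 30 \left(-41\right) = -1230$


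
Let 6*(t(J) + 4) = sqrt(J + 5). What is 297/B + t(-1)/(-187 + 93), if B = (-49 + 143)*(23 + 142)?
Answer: 41/705 ≈ 0.058156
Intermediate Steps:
B = 15510 (B = 94*165 = 15510)
t(J) = -4 + sqrt(5 + J)/6 (t(J) = -4 + sqrt(J + 5)/6 = -4 + sqrt(5 + J)/6)
297/B + t(-1)/(-187 + 93) = 297/15510 + (-4 + sqrt(5 - 1)/6)/(-187 + 93) = 297*(1/15510) + (-4 + sqrt(4)/6)/(-94) = 9/470 + (-4 + (1/6)*2)*(-1/94) = 9/470 + (-4 + 1/3)*(-1/94) = 9/470 - 11/3*(-1/94) = 9/470 + 11/282 = 41/705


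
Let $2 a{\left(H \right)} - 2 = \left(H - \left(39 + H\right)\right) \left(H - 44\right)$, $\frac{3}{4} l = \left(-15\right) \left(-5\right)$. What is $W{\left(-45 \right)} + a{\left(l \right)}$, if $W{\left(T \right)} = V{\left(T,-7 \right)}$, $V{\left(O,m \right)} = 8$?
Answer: $-1083$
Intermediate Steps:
$W{\left(T \right)} = 8$
$l = 100$ ($l = \frac{4 \left(\left(-15\right) \left(-5\right)\right)}{3} = \frac{4}{3} \cdot 75 = 100$)
$a{\left(H \right)} = 859 - \frac{39 H}{2}$ ($a{\left(H \right)} = 1 + \frac{\left(H - \left(39 + H\right)\right) \left(H - 44\right)}{2} = 1 + \frac{\left(H - \left(39 + H\right)\right) \left(-44 + H\right)}{2} = 1 + \frac{\left(-39\right) \left(-44 + H\right)}{2} = 1 + \frac{1716 - 39 H}{2} = 1 - \left(-858 + \frac{39 H}{2}\right) = 859 - \frac{39 H}{2}$)
$W{\left(-45 \right)} + a{\left(l \right)} = 8 + \left(859 - 1950\right) = 8 - 1091 = -1083$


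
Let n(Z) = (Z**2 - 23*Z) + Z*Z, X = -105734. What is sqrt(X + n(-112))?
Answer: I*sqrt(78070) ≈ 279.41*I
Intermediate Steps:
n(Z) = -23*Z + 2*Z**2 (n(Z) = (Z**2 - 23*Z) + Z**2 = -23*Z + 2*Z**2)
sqrt(X + n(-112)) = sqrt(-105734 - 112*(-23 + 2*(-112))) = sqrt(-105734 - 112*(-23 - 224)) = sqrt(-105734 - 112*(-247)) = sqrt(-105734 + 27664) = sqrt(-78070) = I*sqrt(78070)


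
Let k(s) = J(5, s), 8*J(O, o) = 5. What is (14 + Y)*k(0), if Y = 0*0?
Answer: 35/4 ≈ 8.7500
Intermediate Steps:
J(O, o) = 5/8 (J(O, o) = (1/8)*5 = 5/8)
k(s) = 5/8
Y = 0
(14 + Y)*k(0) = (14 + 0)*(5/8) = 14*(5/8) = 35/4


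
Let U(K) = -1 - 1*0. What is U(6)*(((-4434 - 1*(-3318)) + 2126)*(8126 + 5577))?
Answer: -13840030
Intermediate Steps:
U(K) = -1 (U(K) = -1 + 0 = -1)
U(6)*(((-4434 - 1*(-3318)) + 2126)*(8126 + 5577)) = -((-4434 - 1*(-3318)) + 2126)*(8126 + 5577) = -((-4434 + 3318) + 2126)*13703 = -(-1116 + 2126)*13703 = -1010*13703 = -1*13840030 = -13840030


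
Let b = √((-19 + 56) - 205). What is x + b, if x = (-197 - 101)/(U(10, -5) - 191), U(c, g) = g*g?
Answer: 149/83 + 2*I*√42 ≈ 1.7952 + 12.961*I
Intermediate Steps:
U(c, g) = g²
b = 2*I*√42 (b = √(37 - 205) = √(-168) = 2*I*√42 ≈ 12.961*I)
x = 149/83 (x = (-197 - 101)/((-5)² - 191) = -298/(25 - 191) = -298/(-166) = -298*(-1/166) = 149/83 ≈ 1.7952)
x + b = 149/83 + 2*I*√42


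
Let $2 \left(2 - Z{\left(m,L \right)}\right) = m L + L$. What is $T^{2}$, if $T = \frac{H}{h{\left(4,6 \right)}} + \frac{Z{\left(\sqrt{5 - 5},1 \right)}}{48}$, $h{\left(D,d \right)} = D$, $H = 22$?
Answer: $\frac{31329}{1024} \approx 30.595$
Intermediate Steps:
$Z{\left(m,L \right)} = 2 - \frac{L}{2} - \frac{L m}{2}$ ($Z{\left(m,L \right)} = 2 - \frac{m L + L}{2} = 2 - \frac{L m + L}{2} = 2 - \frac{L + L m}{2} = 2 - \left(\frac{L}{2} + \frac{L m}{2}\right) = 2 - \frac{L}{2} - \frac{L m}{2}$)
$T = \frac{177}{32}$ ($T = \frac{22}{4} + \frac{2 - \frac{1}{2} - \frac{\sqrt{5 - 5}}{2}}{48} = 22 \cdot \frac{1}{4} + \left(2 - \frac{1}{2} - \frac{\sqrt{0}}{2}\right) \frac{1}{48} = \frac{11}{2} + \left(2 - \frac{1}{2} - \frac{1}{2} \cdot 0\right) \frac{1}{48} = \frac{11}{2} + \left(2 - \frac{1}{2} + 0\right) \frac{1}{48} = \frac{11}{2} + \frac{3}{2} \cdot \frac{1}{48} = \frac{11}{2} + \frac{1}{32} = \frac{177}{32} \approx 5.5313$)
$T^{2} = \left(\frac{177}{32}\right)^{2} = \frac{31329}{1024}$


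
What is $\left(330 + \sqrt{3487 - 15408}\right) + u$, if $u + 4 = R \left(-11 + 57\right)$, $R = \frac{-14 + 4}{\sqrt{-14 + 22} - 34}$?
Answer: $\frac{97472}{287} + \frac{230 \sqrt{2}}{287} + i \sqrt{11921} \approx 340.76 + 109.18 i$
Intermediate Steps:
$R = - \frac{10}{-34 + 2 \sqrt{2}}$ ($R = - \frac{10}{\sqrt{8} - 34} = - \frac{10}{2 \sqrt{2} - 34} = - \frac{10}{-34 + 2 \sqrt{2}} \approx 0.32081$)
$u = \frac{2762}{287} + \frac{230 \sqrt{2}}{287}$ ($u = -4 + \left(\frac{85}{287} + \frac{5 \sqrt{2}}{287}\right) \left(-11 + 57\right) = -4 + \left(\frac{85}{287} + \frac{5 \sqrt{2}}{287}\right) 46 = -4 + \left(\frac{3910}{287} + \frac{230 \sqrt{2}}{287}\right) = \frac{2762}{287} + \frac{230 \sqrt{2}}{287} \approx 10.757$)
$\left(330 + \sqrt{3487 - 15408}\right) + u = \left(330 + \sqrt{3487 - 15408}\right) + \left(\frac{2762}{287} + \frac{230 \sqrt{2}}{287}\right) = \left(330 + \sqrt{-11921}\right) + \left(\frac{2762}{287} + \frac{230 \sqrt{2}}{287}\right) = \left(330 + i \sqrt{11921}\right) + \left(\frac{2762}{287} + \frac{230 \sqrt{2}}{287}\right) = \frac{97472}{287} + \frac{230 \sqrt{2}}{287} + i \sqrt{11921}$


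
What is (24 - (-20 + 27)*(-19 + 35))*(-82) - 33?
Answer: 7183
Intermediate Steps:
(24 - (-20 + 27)*(-19 + 35))*(-82) - 33 = (24 - 7*16)*(-82) - 33 = (24 - 1*112)*(-82) - 33 = (24 - 112)*(-82) - 33 = -88*(-82) - 33 = 7216 - 33 = 7183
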